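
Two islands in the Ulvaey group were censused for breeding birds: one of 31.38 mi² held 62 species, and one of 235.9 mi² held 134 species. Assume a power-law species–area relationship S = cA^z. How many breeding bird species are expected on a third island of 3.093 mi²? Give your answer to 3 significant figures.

z = ln(134/62) / ln(235.9/31.38) = 0.7707 / 2.0172 = 0.3821
c = 62 / 31.38^0.3821 = 62 / 3.731 = 16.62
S₃ = 16.62 × 3.093^0.3821 = 16.62 × 1.539 ≈ 25.58

25.6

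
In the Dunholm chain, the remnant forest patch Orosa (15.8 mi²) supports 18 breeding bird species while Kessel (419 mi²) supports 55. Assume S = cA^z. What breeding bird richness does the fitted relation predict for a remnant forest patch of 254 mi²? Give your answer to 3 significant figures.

z = ln(55/18) / ln(419/15.8) = 1.1170 / 3.2779 = 0.3408
c = 18 / 15.8^0.3408 = 18 / 2.561 = 7.028
S₃ = 7.028 × 254^0.3408 = 7.028 × 6.599 ≈ 46.38

46.4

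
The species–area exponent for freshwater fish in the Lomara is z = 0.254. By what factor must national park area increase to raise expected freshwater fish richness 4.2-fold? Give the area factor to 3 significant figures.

284

(A₂/A₁)^0.254 = 4.2, so A₂/A₁ = 4.2^(1/0.254) = 4.2^3.937
ln(A₂/A₁) = ln 4.2 / 0.254 = 1.4351 / 0.254 = 5.6499
A₂/A₁ = e^5.6499 ≈ 284.3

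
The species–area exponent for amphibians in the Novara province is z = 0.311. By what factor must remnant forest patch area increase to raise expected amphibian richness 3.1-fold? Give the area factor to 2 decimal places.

(A₂/A₁)^0.311 = 3.1, so A₂/A₁ = 3.1^(1/0.311) = 3.1^3.215
ln(A₂/A₁) = ln 3.1 / 0.311 = 1.1314 / 0.311 = 3.6379
A₂/A₁ = e^3.6379 ≈ 38.01

38.01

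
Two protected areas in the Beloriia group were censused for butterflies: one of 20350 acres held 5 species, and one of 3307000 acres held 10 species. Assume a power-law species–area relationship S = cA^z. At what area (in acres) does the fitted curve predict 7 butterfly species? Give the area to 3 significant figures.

241000 acres

z = ln(10/5) / ln(3307000/20350) = 0.6931 / 5.0907 = 0.1362
c = 5 / 20350^0.1362 = 5 / 3.861 = 1.295
A = (7/1.295)^(1/0.1362) ⇒ ln A = ln(5.405)/0.1362 = 12.3920
A = e^12.3920 ≈ 240868 acres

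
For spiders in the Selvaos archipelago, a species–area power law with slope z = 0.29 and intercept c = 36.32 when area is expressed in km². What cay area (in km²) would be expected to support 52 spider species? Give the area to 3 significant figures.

3.45 km²

52 = 36.32 × A^0.29  ⇒  A^0.29 = 52/36.32 = 1.432
ln A = ln(1.432) / 0.29 = 0.3589 / 0.29 = 1.2375
A = e^1.2375 ≈ 3.447 km²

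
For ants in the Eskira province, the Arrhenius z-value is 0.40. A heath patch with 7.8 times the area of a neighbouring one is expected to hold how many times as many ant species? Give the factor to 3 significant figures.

S₂/S₁ = (A₂/A₁)^z = 7.8^0.4
ln(S₂/S₁) = 0.4 × ln 7.8 = 0.4 × 2.0541 = 0.8216
S₂/S₁ = e^0.8216 ≈ 2.274

2.27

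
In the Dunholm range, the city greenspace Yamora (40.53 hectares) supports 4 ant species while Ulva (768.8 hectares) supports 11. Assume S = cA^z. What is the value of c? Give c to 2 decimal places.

z = ln(S₂/S₁) / ln(A₂/A₁) = ln(11/4) / ln(768.8/40.53) = 1.0116 / 2.9428 = 0.3438
c = S₁ / A₁^z = 4 / 40.53^0.3438 = 4 / 3.57 = 1.12

1.12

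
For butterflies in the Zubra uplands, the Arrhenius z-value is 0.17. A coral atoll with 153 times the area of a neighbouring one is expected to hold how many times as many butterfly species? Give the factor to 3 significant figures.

2.35

S₂/S₁ = (A₂/A₁)^z = 153^0.17
ln(S₂/S₁) = 0.17 × ln 153 = 0.17 × 5.0304 = 0.8552
S₂/S₁ = e^0.8552 ≈ 2.352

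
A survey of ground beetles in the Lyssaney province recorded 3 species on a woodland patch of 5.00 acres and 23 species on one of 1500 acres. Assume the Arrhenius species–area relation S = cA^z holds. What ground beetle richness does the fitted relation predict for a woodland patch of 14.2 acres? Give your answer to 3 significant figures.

4.36

z = ln(23/3) / ln(1500/5) = 2.0369 / 5.7038 = 0.3571
c = 3 / 5^0.3571 = 3 / 1.777 = 1.689
S₃ = 1.689 × 14.2^0.3571 = 1.689 × 2.579 ≈ 4.355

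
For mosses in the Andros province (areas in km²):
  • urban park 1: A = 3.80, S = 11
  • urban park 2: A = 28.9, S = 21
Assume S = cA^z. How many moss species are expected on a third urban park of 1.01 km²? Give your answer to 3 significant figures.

7.21

z = ln(21/11) / ln(28.9/3.8) = 0.6466 / 2.0288 = 0.3187
c = 11 / 3.8^0.3187 = 11 / 1.53 = 7.188
S₃ = 7.188 × 1.01^0.3187 = 7.188 × 1.003 ≈ 7.211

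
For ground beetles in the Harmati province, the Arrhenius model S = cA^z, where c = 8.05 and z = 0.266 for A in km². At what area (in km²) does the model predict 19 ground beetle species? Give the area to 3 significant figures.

25.2 km²

19 = 8.05 × A^0.266  ⇒  A^0.266 = 19/8.05 = 2.36
ln A = ln(2.36) / 0.266 = 0.8588 / 0.266 = 3.2284
A = e^3.2284 ≈ 25.24 km²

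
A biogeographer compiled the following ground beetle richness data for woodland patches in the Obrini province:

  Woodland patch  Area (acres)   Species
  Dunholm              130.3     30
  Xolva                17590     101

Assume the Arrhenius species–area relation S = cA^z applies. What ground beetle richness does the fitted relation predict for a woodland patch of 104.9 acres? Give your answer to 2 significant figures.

z = ln(101/30) / ln(17590/130.3) = 1.2139 / 4.9052 = 0.2475
c = 30 / 130.3^0.2475 = 30 / 3.337 = 8.989
S₃ = 8.989 × 104.9^0.2475 = 8.989 × 3.163 ≈ 28.43

28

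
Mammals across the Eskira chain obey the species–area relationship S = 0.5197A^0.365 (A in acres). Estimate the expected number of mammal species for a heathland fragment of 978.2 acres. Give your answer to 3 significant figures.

6.42

S = 0.5197 × 978.2^0.365 = 0.5197 × 12.35 ≈ 6.416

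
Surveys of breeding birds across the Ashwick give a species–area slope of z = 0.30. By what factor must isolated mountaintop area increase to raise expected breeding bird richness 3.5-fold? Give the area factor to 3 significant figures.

65.1

(A₂/A₁)^0.3 = 3.5, so A₂/A₁ = 3.5^(1/0.3) = 3.5^3.333
ln(A₂/A₁) = ln 3.5 / 0.3 = 1.2528 / 0.3 = 4.1759
A₂/A₁ = e^4.1759 ≈ 65.1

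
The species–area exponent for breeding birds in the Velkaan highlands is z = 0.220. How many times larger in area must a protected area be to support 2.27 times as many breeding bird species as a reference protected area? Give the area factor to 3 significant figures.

41.5

(A₂/A₁)^0.22 = 2.27, so A₂/A₁ = 2.27^(1/0.22) = 2.27^4.545
ln(A₂/A₁) = ln 2.27 / 0.22 = 0.8198 / 0.22 = 3.7263
A₂/A₁ = e^3.7263 ≈ 41.52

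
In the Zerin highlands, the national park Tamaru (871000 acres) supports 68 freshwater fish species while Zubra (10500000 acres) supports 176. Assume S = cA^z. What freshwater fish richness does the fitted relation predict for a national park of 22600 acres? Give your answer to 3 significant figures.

z = ln(176/68) / ln(10500000/871000) = 0.9510 / 2.4895 = 0.3820
c = 68 / 871000^0.3820 = 68 / 185.8 = 0.366
S₃ = 0.366 × 22600^0.3820 = 0.366 × 46.05 ≈ 16.85

16.9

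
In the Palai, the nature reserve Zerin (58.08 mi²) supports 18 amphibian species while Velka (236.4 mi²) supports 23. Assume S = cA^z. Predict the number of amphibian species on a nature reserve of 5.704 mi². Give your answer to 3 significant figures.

12.0

z = ln(23/18) / ln(236.4/58.08) = 0.2451 / 1.4037 = 0.1746
c = 18 / 58.08^0.1746 = 18 / 2.033 = 8.856
S₃ = 8.856 × 5.704^0.1746 = 8.856 × 1.355 ≈ 12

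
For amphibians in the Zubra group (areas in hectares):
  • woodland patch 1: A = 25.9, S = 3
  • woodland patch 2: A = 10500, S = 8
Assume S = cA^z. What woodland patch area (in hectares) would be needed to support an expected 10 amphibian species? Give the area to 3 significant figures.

z = ln(8/3) / ln(10500/25.9) = 0.9808 / 6.0049 = 0.1633
c = 3 / 25.9^0.1633 = 3 / 1.702 = 1.763
A = (10/1.763)^(1/0.1633) ⇒ ln A = ln(5.672)/0.1633 = 10.6253
A = e^10.6253 ≈ 41162 hectares

41200 hectares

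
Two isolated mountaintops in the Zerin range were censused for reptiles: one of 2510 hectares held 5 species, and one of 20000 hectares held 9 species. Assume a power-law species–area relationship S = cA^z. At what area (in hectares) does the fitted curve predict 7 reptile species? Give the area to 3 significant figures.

8230 hectares

z = ln(9/5) / ln(20000/2510) = 0.5878 / 2.0754 = 0.2832
c = 5 / 2510^0.2832 = 5 / 9.18 = 0.5447
A = (7/0.5447)^(1/0.2832) ⇒ ln A = ln(12.85)/0.2832 = 9.0161
A = e^9.0161 ≈ 8235 hectares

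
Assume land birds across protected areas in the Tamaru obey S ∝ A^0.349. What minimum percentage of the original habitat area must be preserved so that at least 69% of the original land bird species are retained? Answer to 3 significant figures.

34.5%

Need (A_new/A_old)^0.349 = 0.69, so A_new/A_old = 0.69^(1/0.349) = 0.69^2.865
ln(A_new/A_old) = ln 0.69 / 0.349 = -0.3711 / 0.349 = -1.0632
A_new/A_old = e^-1.0632 ≈ 0.3453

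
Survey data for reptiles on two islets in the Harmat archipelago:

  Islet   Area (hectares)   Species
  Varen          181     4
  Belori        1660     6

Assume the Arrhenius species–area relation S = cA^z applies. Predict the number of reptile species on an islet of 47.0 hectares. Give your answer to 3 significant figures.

3.13

z = ln(6/4) / ln(1660/181) = 0.4055 / 2.2161 = 0.1830
c = 4 / 181^0.1830 = 4 / 2.589 = 1.545
S₃ = 1.545 × 47^0.1830 = 1.545 × 2.023 ≈ 3.125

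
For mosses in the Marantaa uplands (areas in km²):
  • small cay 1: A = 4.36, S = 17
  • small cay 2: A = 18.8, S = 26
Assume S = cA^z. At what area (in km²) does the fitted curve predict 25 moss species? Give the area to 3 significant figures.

16.4 km²

z = ln(26/17) / ln(18.8/4.36) = 0.4249 / 1.4614 = 0.2907
c = 17 / 4.36^0.2907 = 17 / 1.534 = 11.08
A = (25/11.08)^(1/0.2907) ⇒ ln A = ln(2.256)/0.2907 = 2.7990
A = e^2.7990 ≈ 16.43 km²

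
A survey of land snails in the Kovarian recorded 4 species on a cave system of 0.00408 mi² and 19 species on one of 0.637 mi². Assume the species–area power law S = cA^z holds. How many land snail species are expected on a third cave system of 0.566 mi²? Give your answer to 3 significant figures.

18.3

z = ln(19/4) / ln(0.637/0.00408) = 1.5581 / 5.0507 = 0.3085
c = 4 / 0.00408^0.3085 = 4 / 0.1832 = 21.84
S₃ = 21.84 × 0.566^0.3085 = 21.84 × 0.839 ≈ 18.32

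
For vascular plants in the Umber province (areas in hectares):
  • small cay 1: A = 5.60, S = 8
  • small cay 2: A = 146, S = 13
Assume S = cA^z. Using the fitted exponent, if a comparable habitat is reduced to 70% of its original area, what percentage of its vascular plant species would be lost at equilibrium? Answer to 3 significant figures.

5.17%

z = ln(13/8) / ln(146/5.6) = 0.4855 / 3.2608 = 0.1489
S_new/S_old = (A_new/A_old)^z = 0.7^0.1489 = exp(0.1489 × -0.3567) = 0.9483
Fraction lost = 1 − 0.9483 = 0.05172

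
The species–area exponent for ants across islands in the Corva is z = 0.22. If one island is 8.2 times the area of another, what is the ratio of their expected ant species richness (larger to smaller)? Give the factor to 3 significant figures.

1.59

S₂/S₁ = (A₂/A₁)^z = 8.2^0.22
ln(S₂/S₁) = 0.22 × ln 8.2 = 0.22 × 2.1041 = 0.4629
S₂/S₁ = e^0.4629 ≈ 1.589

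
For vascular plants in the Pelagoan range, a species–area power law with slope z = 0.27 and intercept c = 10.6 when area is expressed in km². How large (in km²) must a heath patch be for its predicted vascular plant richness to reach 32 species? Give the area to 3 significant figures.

59.9 km²

32 = 10.6 × A^0.27  ⇒  A^0.27 = 32/10.6 = 3.019
ln A = ln(3.019) / 0.27 = 1.1049 / 0.27 = 4.0922
A = e^4.0922 ≈ 59.87 km²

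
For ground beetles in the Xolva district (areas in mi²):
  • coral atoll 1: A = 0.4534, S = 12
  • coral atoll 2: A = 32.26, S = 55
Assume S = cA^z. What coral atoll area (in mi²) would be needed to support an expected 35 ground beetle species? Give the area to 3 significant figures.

9.09 mi²

z = ln(55/12) / ln(32.26/0.4534) = 1.5224 / 4.2648 = 0.3570
c = 12 / 0.4534^0.3570 = 12 / 0.754 = 15.92
A = (35/15.92)^(1/0.3570) ⇒ ln A = ln(2.199)/0.3570 = 2.2077
A = e^2.2077 ≈ 9.095 mi²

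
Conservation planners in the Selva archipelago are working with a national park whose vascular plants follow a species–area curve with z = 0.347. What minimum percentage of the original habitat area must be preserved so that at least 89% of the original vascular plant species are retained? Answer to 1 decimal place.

71.5%

Need (A_new/A_old)^0.347 = 0.89, so A_new/A_old = 0.89^(1/0.347) = 0.89^2.882
ln(A_new/A_old) = ln 0.89 / 0.347 = -0.1165 / 0.347 = -0.3358
A_new/A_old = e^-0.3358 ≈ 0.7147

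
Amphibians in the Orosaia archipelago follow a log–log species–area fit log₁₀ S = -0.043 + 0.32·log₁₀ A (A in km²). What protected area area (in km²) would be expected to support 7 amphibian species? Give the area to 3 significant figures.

596 km²

7 = 0.9057 × A^0.32  ⇒  A^0.32 = 7/0.9057 = 7.729
ln A = ln(7.729) / 0.32 = 2.0449 / 0.32 = 6.3904
A = e^6.3904 ≈ 596.1 km²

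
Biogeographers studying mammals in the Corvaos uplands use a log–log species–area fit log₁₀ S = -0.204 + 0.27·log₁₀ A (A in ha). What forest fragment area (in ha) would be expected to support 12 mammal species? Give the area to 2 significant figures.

57000 ha

12 = 0.6252 × A^0.27  ⇒  A^0.27 = 12/0.6252 = 19.19
ln A = ln(19.19) / 0.27 = 2.9546 / 0.27 = 10.9431
A = e^10.9431 ≈ 56562 ha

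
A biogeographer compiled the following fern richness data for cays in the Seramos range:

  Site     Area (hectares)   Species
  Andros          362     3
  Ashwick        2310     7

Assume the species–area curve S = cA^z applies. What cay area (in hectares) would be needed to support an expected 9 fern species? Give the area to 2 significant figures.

z = ln(7/3) / ln(2310/362) = 0.8473 / 1.8534 = 0.4572
c = 3 / 362^0.4572 = 3 / 14.78 = 0.2029
A = (9/0.2029)^(1/0.4572) ⇒ ln A = ln(44.35)/0.4572 = 8.2947
A = e^8.2947 ≈ 4003 hectares

4000 hectares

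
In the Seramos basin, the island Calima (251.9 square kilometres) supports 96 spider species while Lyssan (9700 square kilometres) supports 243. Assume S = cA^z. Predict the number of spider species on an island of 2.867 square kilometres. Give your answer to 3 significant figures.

z = ln(243/96) / ln(9700/251.9) = 0.9287 / 3.6508 = 0.2544
c = 96 / 251.9^0.2544 = 96 / 4.082 = 23.52
S₃ = 23.52 × 2.867^0.2544 = 23.52 × 1.307 ≈ 30.75

30.7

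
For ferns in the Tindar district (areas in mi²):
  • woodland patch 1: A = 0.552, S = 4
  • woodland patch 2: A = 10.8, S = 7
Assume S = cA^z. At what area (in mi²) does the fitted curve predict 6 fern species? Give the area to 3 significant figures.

z = ln(7/4) / ln(10.8/0.552) = 0.5596 / 2.9738 = 0.1882
c = 4 / 0.552^0.1882 = 4 / 0.8942 = 4.473
A = (6/4.473)^(1/0.1882) ⇒ ln A = ln(1.341)/0.1882 = 1.5604
A = e^1.5604 ≈ 4.761 mi²

4.76 mi²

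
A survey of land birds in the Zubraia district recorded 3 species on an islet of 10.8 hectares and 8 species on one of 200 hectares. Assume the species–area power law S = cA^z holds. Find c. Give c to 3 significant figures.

1.35

z = ln(S₂/S₁) / ln(A₂/A₁) = ln(8/3) / ln(200/10.8) = 0.9808 / 2.9188 = 0.3360
c = S₁ / A₁^z = 3 / 10.8^0.3360 = 3 / 2.225 = 1.348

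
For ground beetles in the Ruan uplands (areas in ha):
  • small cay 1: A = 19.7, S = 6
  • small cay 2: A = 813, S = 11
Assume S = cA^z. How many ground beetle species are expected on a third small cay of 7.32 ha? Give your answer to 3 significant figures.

5.11

z = ln(11/6) / ln(813/19.7) = 0.6061 / 3.7201 = 0.1629
c = 6 / 19.7^0.1629 = 6 / 1.625 = 3.692
S₃ = 3.692 × 7.32^0.1629 = 3.692 × 1.383 ≈ 5.106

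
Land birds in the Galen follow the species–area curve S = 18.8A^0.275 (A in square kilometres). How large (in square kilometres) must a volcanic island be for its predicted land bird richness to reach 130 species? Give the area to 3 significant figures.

1130 square kilometres

130 = 18.8 × A^0.275  ⇒  A^0.275 = 130/18.8 = 6.915
ln A = ln(6.915) / 0.275 = 1.9337 / 0.275 = 7.0316
A = e^7.0316 ≈ 1132 square kilometres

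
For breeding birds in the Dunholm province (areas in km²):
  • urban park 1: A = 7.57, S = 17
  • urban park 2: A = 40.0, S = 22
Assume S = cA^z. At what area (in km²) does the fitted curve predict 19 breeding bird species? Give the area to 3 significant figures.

z = ln(22/17) / ln(40/7.57) = 0.2578 / 1.6647 = 0.1549
c = 17 / 7.57^0.1549 = 17 / 1.368 = 12.42
A = (19/12.42)^(1/0.1549) ⇒ ln A = ln(1.529)/0.1549 = 2.7423
A = e^2.7423 ≈ 15.52 km²

15.5 km²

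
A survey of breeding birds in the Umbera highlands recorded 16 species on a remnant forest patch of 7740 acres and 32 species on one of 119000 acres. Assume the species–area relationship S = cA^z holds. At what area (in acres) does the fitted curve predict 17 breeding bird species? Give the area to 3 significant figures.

9830 acres

z = ln(32/16) / ln(119000/7740) = 0.6931 / 2.7327 = 0.2536
c = 16 / 7740^0.2536 = 16 / 9.691 = 1.651
A = (17/1.651)^(1/0.2536) ⇒ ln A = ln(10.3)/0.2536 = 9.1932
A = e^9.1932 ≈ 9830 acres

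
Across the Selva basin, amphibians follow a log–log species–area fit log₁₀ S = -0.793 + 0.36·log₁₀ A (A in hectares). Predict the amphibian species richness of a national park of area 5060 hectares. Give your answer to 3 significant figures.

S = 0.1611 × 5060^0.36
ln S = ln 0.1611 + 0.36 × ln 5060 = -1.8259 + 0.36 × 8.5291 = 1.2445
S = e^1.2445 ≈ 3.471

3.47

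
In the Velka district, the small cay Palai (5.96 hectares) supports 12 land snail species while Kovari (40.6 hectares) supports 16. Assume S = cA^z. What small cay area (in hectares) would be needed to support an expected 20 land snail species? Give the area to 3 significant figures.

180 hectares

z = ln(16/12) / ln(40.6/5.96) = 0.2877 / 1.9187 = 0.1499
c = 12 / 5.96^0.1499 = 12 / 1.307 = 9.182
A = (20/9.182)^(1/0.1499) ⇒ ln A = ln(2.178)/0.1499 = 5.1920
A = e^5.1920 ≈ 179.8 hectares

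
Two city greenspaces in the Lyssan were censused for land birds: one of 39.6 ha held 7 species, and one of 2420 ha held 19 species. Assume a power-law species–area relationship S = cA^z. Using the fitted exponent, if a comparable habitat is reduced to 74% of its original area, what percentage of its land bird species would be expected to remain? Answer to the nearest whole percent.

93%

z = ln(19/7) / ln(2420/39.6) = 0.9985 / 4.1127 = 0.2428
S_new/S_old = (A_new/A_old)^z = 0.74^0.2428 = exp(0.2428 × -0.3011) = 0.9295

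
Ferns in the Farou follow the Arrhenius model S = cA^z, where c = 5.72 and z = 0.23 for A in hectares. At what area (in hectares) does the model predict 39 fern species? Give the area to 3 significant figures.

39 = 5.72 × A^0.23  ⇒  A^0.23 = 39/5.72 = 6.818
ln A = ln(6.818) / 0.23 = 1.9196 / 0.23 = 8.3461
A = e^8.3461 ≈ 4214 hectares

4210 hectares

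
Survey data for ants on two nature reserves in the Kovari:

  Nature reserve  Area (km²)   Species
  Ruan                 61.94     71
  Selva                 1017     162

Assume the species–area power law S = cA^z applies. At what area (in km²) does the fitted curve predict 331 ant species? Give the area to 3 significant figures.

11500 km²

z = ln(162/71) / ln(1017/61.94) = 0.8249 / 2.7984 = 0.2948
c = 71 / 61.94^0.2948 = 71 / 3.375 = 21.04
A = (331/21.04)^(1/0.2948) ⇒ ln A = ln(15.73)/0.2948 = 9.3486
A = e^9.3486 ≈ 11482 km²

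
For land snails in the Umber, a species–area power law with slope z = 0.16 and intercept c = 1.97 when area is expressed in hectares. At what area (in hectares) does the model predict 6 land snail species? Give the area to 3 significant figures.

6 = 1.97 × A^0.16  ⇒  A^0.16 = 6/1.97 = 3.046
ln A = ln(3.046) / 0.16 = 1.1137 / 0.16 = 6.9608
A = e^6.9608 ≈ 1054 hectares

1050 hectares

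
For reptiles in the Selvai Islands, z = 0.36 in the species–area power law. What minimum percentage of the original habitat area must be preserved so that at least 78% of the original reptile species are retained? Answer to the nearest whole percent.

50%

Need (A_new/A_old)^0.36 = 0.78, so A_new/A_old = 0.78^(1/0.36) = 0.78^2.778
ln(A_new/A_old) = ln 0.78 / 0.36 = -0.2485 / 0.36 = -0.6902
A_new/A_old = e^-0.6902 ≈ 0.5015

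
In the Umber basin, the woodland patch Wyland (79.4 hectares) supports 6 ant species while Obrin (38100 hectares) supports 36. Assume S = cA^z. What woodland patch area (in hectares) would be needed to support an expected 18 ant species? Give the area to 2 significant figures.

3500 hectares

z = ln(36/6) / ln(38100/79.4) = 1.7918 / 6.1735 = 0.2902
c = 6 / 79.4^0.2902 = 6 / 3.56 = 1.686
A = (18/1.686)^(1/0.2902) ⇒ ln A = ln(10.68)/0.2902 = 8.1597
A = e^8.1597 ≈ 3497 hectares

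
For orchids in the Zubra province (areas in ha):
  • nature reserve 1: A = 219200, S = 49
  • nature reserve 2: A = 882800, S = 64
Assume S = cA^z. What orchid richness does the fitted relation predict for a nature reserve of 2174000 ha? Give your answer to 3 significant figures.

76.1

z = ln(64/49) / ln(882800/219200) = 0.2671 / 1.3931 = 0.1917
c = 49 / 219200^0.1917 = 49 / 10.56 = 4.638
S₃ = 4.638 × 2174000^0.1917 = 4.638 × 16.4 ≈ 76.07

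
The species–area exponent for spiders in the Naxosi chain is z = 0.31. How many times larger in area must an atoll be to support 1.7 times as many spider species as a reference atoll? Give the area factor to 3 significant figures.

5.54

(A₂/A₁)^0.31 = 1.7, so A₂/A₁ = 1.7^(1/0.31) = 1.7^3.226
ln(A₂/A₁) = ln 1.7 / 0.31 = 0.5306 / 0.31 = 1.7117
A₂/A₁ = e^1.7117 ≈ 5.538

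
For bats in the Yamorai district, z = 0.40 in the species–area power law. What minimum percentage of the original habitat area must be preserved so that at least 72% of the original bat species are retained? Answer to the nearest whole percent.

Need (A_new/A_old)^0.4 = 0.72, so A_new/A_old = 0.72^(1/0.4) = 0.72^2.5
ln(A_new/A_old) = ln 0.72 / 0.4 = -0.3285 / 0.4 = -0.8213
A_new/A_old = e^-0.8213 ≈ 0.4399

44%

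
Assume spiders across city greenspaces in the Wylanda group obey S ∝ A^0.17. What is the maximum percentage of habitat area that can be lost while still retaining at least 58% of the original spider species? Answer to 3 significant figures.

Need (A_new/A_old)^0.17 = 0.58, so A_new/A_old = 0.58^(1/0.17) = 0.58^5.882
ln(A_new/A_old) = ln 0.58 / 0.17 = -0.5447 / 0.17 = -3.2043
A_new/A_old = e^-3.2043 ≈ 0.04059
Fraction that can be lost = 1 − 0.04059 = 0.9594

95.9%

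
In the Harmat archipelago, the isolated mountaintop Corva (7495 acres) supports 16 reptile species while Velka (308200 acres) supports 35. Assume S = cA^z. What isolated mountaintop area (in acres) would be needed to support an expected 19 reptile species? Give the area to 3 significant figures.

16900 acres

z = ln(35/16) / ln(308200/7495) = 0.7828 / 3.7165 = 0.2106
c = 16 / 7495^0.2106 = 16 / 6.548 = 2.444
A = (19/2.444)^(1/0.2106) ⇒ ln A = ln(7.775)/0.2106 = 9.7379
A = e^9.7379 ≈ 16948 acres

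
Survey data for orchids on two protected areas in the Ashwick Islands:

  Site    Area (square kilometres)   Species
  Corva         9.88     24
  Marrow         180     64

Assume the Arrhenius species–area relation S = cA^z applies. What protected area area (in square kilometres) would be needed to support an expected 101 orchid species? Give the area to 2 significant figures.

z = ln(64/24) / ln(180/9.88) = 0.9808 / 2.9024 = 0.3379
c = 24 / 9.88^0.3379 = 24 / 2.169 = 11.07
A = (101/11.07)^(1/0.3379) ⇒ ln A = ln(9.126)/0.3379 = 6.5430
A = e^6.5430 ≈ 694.4 square kilometres

690 square kilometres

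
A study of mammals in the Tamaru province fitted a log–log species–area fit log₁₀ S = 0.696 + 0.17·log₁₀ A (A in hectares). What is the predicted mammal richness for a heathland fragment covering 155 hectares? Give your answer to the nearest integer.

12 species

S = 4.966 × 155^0.17
ln S = ln 4.966 + 0.17 × ln 155 = 1.6026 + 0.17 × 5.0434 = 2.4600
S = e^2.4600 ≈ 11.7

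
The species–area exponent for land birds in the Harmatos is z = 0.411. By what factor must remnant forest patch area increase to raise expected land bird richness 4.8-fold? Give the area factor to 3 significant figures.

45.4

(A₂/A₁)^0.411 = 4.8, so A₂/A₁ = 4.8^(1/0.411) = 4.8^2.433
ln(A₂/A₁) = ln 4.8 / 0.411 = 1.5686 / 0.411 = 3.8166
A₂/A₁ = e^3.8166 ≈ 45.45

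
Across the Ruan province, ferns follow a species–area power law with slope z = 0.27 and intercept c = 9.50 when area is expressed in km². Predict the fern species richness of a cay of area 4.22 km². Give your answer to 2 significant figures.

S = 9.5 × 4.22^0.27
ln S = ln 9.5 + 0.27 × ln 4.22 = 2.2513 + 0.27 × 1.4398 = 2.6400
S = e^2.6400 ≈ 14.01

14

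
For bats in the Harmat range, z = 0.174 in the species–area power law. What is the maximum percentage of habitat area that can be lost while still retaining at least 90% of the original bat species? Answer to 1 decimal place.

45.4%

Need (A_new/A_old)^0.174 = 0.9, so A_new/A_old = 0.9^(1/0.174) = 0.9^5.747
ln(A_new/A_old) = ln 0.9 / 0.174 = -0.1054 / 0.174 = -0.6055
A_new/A_old = e^-0.6055 ≈ 0.5458
Fraction that can be lost = 1 − 0.5458 = 0.4542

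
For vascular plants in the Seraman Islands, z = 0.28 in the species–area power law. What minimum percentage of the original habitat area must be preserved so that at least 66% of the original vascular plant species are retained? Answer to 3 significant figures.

22.7%

Need (A_new/A_old)^0.28 = 0.66, so A_new/A_old = 0.66^(1/0.28) = 0.66^3.571
ln(A_new/A_old) = ln 0.66 / 0.28 = -0.4155 / 0.28 = -1.4840
A_new/A_old = e^-1.4840 ≈ 0.2267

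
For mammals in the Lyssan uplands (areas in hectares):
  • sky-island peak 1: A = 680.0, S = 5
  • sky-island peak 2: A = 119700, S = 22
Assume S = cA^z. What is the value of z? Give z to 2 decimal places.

Taking logs: ln S = ln c + z ln A, so z = (ln S₂ − ln S₁)/(ln A₂ − ln A₁).
z = ln(22/5) / ln(119700/680) = ln(4.4) / ln(176) = 1.4816 / 5.1707 = 0.2865

0.29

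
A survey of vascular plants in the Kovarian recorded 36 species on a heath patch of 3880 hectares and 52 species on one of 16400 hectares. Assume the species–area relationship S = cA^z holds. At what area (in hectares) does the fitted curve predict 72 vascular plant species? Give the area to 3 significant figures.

z = ln(52/36) / ln(16400/3880) = 0.3677 / 1.4414 = 0.2551
c = 36 / 3880^0.2551 = 36 / 8.233 = 4.373
A = (72/4.373)^(1/0.2551) ⇒ ln A = ln(16.47)/0.2551 = 10.9807
A = e^10.9807 ≈ 58727 hectares

58700 hectares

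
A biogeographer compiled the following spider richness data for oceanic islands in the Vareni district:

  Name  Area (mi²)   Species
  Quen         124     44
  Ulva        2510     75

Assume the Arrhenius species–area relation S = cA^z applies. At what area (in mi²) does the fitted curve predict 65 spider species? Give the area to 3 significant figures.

z = ln(75/44) / ln(2510/124) = 0.5333 / 3.0078 = 0.1773
c = 44 / 124^0.1773 = 44 / 2.351 = 18.72
A = (65/18.72)^(1/0.1773) ⇒ ln A = ln(3.472)/0.1773 = 7.0210
A = e^7.0210 ≈ 1120 mi²

1120 mi²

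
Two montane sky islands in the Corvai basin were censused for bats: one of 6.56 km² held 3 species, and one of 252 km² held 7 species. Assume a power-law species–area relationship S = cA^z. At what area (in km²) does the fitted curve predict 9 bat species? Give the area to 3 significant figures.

744 km²

z = ln(7/3) / ln(252/6.56) = 0.8473 / 3.6484 = 0.2322
c = 3 / 6.56^0.2322 = 3 / 1.548 = 1.938
A = (9/1.938)^(1/0.2322) ⇒ ln A = ln(4.643)/0.2322 = 6.6116
A = e^6.6116 ≈ 743.7 km²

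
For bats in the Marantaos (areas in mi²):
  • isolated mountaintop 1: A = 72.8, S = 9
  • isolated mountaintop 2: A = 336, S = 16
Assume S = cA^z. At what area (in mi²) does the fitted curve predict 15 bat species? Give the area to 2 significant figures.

z = ln(16/9) / ln(336/72.8) = 0.5754 / 1.5294 = 0.3762
c = 9 / 72.8^0.3762 = 9 / 5.018 = 1.794
A = (15/1.794)^(1/0.3762) ⇒ ln A = ln(8.364)/0.3762 = 5.6456
A = e^5.6456 ≈ 283 mi²

280 mi²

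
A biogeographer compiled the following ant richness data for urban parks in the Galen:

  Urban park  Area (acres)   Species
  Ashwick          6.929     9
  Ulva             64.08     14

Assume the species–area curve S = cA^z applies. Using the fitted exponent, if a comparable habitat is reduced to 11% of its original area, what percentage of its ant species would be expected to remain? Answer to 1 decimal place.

64.5%

z = ln(14/9) / ln(64.08/6.929) = 0.4418 / 2.2244 = 0.1986
S_new/S_old = (A_new/A_old)^z = 0.11^0.1986 = exp(0.1986 × -2.2073) = 0.645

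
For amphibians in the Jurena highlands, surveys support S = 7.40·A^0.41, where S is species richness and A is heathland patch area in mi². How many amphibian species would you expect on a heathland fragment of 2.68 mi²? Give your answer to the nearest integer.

S = 7.4 × 2.68^0.41 = 7.4 × 1.498 ≈ 11.09

11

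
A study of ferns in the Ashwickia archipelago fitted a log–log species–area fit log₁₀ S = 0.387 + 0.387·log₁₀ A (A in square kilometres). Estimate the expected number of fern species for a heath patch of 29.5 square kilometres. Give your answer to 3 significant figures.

9.03

S = 2.438 × 29.5^0.387
ln S = ln 2.438 + 0.387 × ln 29.5 = 0.8911 + 0.387 × 3.3844 = 2.2009
S = e^2.2009 ≈ 9.033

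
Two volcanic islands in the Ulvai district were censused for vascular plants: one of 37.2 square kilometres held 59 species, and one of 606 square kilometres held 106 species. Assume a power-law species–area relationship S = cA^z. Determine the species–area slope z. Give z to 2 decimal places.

Taking logs: ln S = ln c + z ln A, so z = (ln S₂ − ln S₁)/(ln A₂ − ln A₁).
z = ln(106/59) / ln(606/37.2) = ln(1.797) / ln(16.29) = 0.5859 / 2.7906 = 0.2100

0.21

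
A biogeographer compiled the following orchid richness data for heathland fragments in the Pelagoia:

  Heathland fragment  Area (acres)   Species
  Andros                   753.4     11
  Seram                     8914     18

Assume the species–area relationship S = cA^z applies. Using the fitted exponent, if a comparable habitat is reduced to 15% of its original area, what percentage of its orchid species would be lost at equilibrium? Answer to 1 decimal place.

z = ln(18/11) / ln(8914/753.4) = 0.4925 / 2.4708 = 0.1993
S_new/S_old = (A_new/A_old)^z = 0.15^0.1993 = exp(0.1993 × -1.8971) = 0.6851
Fraction lost = 1 − 0.6851 = 0.3149

31.5%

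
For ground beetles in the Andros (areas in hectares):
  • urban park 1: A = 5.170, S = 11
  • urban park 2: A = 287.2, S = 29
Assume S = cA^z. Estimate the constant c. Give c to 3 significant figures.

7.40

z = ln(S₂/S₁) / ln(A₂/A₁) = ln(29/11) / ln(287.2/5.17) = 0.9694 / 4.0173 = 0.2413
c = S₁ / A₁^z = 11 / 5.17^0.2413 = 11 / 1.487 = 7.4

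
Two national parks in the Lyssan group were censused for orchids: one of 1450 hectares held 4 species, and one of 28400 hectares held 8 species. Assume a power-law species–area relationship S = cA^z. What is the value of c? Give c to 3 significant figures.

z = ln(S₂/S₁) / ln(A₂/A₁) = ln(8/4) / ln(28400/1450) = 0.6931 / 2.9748 = 0.2330
c = S₁ / A₁^z = 4 / 1450^0.2330 = 4 / 5.453 = 0.7336

0.734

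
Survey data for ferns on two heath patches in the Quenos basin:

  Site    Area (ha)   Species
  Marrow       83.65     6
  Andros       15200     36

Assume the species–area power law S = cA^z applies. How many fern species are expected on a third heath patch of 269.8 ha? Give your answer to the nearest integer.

z = ln(36/6) / ln(15200/83.65) = 1.7918 / 5.2024 = 0.3444
c = 6 / 83.65^0.3444 = 6 / 4.593 = 1.306
S₃ = 1.306 × 269.8^0.3444 = 1.306 × 6.875 ≈ 8.981

9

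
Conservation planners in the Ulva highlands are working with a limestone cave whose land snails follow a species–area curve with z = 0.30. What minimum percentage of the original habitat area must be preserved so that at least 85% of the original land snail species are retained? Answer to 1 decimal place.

Need (A_new/A_old)^0.3 = 0.85, so A_new/A_old = 0.85^(1/0.3) = 0.85^3.333
ln(A_new/A_old) = ln 0.85 / 0.3 = -0.1625 / 0.3 = -0.5417
A_new/A_old = e^-0.5417 ≈ 0.5817

58.2%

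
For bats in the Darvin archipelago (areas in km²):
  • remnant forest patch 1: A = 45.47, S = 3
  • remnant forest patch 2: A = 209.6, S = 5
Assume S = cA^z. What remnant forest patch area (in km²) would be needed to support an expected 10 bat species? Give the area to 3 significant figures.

z = ln(5/3) / ln(209.6/45.47) = 0.5108 / 1.5281 = 0.3343
c = 3 / 45.47^0.3343 = 3 / 3.582 = 0.8375
A = (10/0.8375)^(1/0.3343) ⇒ ln A = ln(11.94)/0.3343 = 7.4188
A = e^7.4188 ≈ 1667 km²

1670 km²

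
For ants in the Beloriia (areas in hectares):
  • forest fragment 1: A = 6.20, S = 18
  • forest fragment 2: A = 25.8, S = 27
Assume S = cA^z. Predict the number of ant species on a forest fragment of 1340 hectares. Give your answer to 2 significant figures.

83

z = ln(27/18) / ln(25.8/6.2) = 0.4055 / 1.4258 = 0.2844
c = 18 / 6.2^0.2844 = 18 / 1.68 = 10.71
S₃ = 10.71 × 1340^0.2844 = 10.71 × 7.749 ≈ 83.02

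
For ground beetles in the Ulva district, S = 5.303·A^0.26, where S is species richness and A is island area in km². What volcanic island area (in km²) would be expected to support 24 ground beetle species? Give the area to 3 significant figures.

24 = 5.303 × A^0.26  ⇒  A^0.26 = 24/5.303 = 4.526
ln A = ln(4.526) / 0.26 = 1.5098 / 0.26 = 5.8069
A = e^5.8069 ≈ 332.6 km²

333 km²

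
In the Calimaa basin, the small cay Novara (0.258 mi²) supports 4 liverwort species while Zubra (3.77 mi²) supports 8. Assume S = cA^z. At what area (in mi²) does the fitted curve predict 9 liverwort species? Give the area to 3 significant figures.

z = ln(8/4) / ln(3.77/0.258) = 0.6931 / 2.6819 = 0.2585
c = 4 / 0.258^0.2585 = 4 / 0.7046 = 5.677
A = (9/5.677)^(1/0.2585) ⇒ ln A = ln(1.585)/0.2585 = 1.7828
A = e^1.7828 ≈ 5.946 mi²

5.95 mi²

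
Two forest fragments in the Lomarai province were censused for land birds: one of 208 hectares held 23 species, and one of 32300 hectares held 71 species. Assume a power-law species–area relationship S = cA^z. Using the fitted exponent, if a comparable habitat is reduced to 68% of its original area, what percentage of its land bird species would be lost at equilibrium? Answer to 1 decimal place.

z = ln(71/23) / ln(32300/208) = 1.1272 / 5.0453 = 0.2234
S_new/S_old = (A_new/A_old)^z = 0.68^0.2234 = exp(0.2234 × -0.3857) = 0.9174
Fraction lost = 1 − 0.9174 = 0.08255

8.3%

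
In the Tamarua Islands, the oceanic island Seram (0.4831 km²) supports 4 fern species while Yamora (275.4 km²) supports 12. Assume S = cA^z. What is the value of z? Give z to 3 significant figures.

0.173

Taking logs: ln S = ln c + z ln A, so z = (ln S₂ − ln S₁)/(ln A₂ − ln A₁).
z = ln(12/4) / ln(275.4/0.4831) = ln(3) / ln(570.1) = 1.0986 / 6.3458 = 0.1731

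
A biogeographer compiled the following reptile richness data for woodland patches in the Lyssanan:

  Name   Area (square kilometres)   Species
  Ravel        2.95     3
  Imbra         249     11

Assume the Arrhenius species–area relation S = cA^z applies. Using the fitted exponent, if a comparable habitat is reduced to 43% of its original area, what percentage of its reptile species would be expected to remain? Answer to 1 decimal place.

z = ln(11/3) / ln(249/2.95) = 1.2993 / 4.4356 = 0.2929
S_new/S_old = (A_new/A_old)^z = 0.43^0.2929 = exp(0.2929 × -0.8440) = 0.781

78.1%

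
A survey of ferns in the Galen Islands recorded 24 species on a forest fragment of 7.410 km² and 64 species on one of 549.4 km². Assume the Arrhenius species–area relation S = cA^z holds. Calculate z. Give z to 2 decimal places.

0.23

Taking logs: ln S = ln c + z ln A, so z = (ln S₂ − ln S₁)/(ln A₂ − ln A₁).
z = ln(64/24) / ln(549.4/7.41) = ln(2.667) / ln(74.14) = 0.9808 / 4.3060 = 0.2278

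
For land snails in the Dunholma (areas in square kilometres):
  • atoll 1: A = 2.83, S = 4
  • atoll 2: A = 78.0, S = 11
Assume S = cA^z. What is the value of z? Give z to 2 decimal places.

Taking logs: ln S = ln c + z ln A, so z = (ln S₂ − ln S₁)/(ln A₂ − ln A₁).
z = ln(11/4) / ln(78/2.83) = ln(2.75) / ln(27.56) = 1.0116 / 3.3164 = 0.3050

0.31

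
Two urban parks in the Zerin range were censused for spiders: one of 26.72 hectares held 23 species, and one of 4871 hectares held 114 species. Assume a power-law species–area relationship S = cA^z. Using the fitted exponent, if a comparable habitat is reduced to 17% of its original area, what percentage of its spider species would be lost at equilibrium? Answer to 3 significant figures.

42.0%

z = ln(114/23) / ln(4871/26.72) = 1.6007 / 5.2056 = 0.3075
S_new/S_old = (A_new/A_old)^z = 0.17^0.3075 = exp(0.3075 × -1.7720) = 0.5799
Fraction lost = 1 − 0.5799 = 0.4201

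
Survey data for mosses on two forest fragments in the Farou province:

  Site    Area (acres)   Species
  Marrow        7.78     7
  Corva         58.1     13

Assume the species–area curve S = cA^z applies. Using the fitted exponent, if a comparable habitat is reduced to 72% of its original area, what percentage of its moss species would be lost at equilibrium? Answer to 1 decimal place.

9.6%

z = ln(13/7) / ln(58.1/7.78) = 0.6190 / 2.0106 = 0.3079
S_new/S_old = (A_new/A_old)^z = 0.72^0.3079 = exp(0.3079 × -0.3285) = 0.9038
Fraction lost = 1 − 0.9038 = 0.0962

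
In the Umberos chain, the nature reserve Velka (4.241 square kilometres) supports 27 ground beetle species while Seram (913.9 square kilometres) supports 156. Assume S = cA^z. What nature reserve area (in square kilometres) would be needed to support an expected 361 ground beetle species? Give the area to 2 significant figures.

12000 square kilometres

z = ln(156/27) / ln(913.9/4.241) = 1.7540 / 5.3729 = 0.3265
c = 27 / 4.241^0.3265 = 27 / 1.603 = 16.85
A = (361/16.85)^(1/0.3265) ⇒ ln A = ln(21.43)/0.3265 = 9.3878
A = e^9.3878 ≈ 11942 square kilometres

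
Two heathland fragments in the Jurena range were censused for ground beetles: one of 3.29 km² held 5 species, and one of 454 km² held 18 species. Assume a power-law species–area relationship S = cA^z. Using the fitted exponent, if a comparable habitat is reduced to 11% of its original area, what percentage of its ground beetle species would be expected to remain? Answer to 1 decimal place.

z = ln(18/5) / ln(454/3.29) = 1.2809 / 4.9272 = 0.2600
S_new/S_old = (A_new/A_old)^z = 0.11^0.2600 = exp(0.2600 × -2.2073) = 0.5634

56.3%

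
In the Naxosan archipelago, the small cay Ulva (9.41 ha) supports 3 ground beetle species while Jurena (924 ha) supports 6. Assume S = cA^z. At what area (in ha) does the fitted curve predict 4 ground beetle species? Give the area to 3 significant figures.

z = ln(6/3) / ln(924/9.41) = 0.6931 / 4.5869 = 0.1511
c = 3 / 9.41^0.1511 = 3 / 1.403 = 2.138
A = (4/2.138)^(1/0.1511) ⇒ ln A = ln(1.871)/0.1511 = 4.1455
A = e^4.1455 ≈ 63.15 ha

63.2 ha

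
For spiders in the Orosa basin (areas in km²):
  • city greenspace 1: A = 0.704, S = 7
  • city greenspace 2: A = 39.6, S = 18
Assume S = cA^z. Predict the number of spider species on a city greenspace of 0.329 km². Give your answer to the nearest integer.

z = ln(18/7) / ln(39.6/0.704) = 0.9445 / 4.0298 = 0.2344
c = 7 / 0.704^0.2344 = 7 / 0.921 = 7.6
S₃ = 7.6 × 0.329^0.2344 = 7.6 × 0.7706 ≈ 5.857

6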